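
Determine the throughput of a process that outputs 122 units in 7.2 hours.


Throughput = units / time
= 122 / 7.2
= 16.9 units/hour


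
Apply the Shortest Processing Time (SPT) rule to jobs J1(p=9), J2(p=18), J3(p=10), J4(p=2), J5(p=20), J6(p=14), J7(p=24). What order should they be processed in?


SPT: sort by shortest processing time
  J4: p=2
  J1: p=9
  J3: p=10
  J6: p=14
  J2: p=18
  J5: p=20
  J7: p=24
Order: J4 → J1 → J3 → J6 → J2 → J5 → J7


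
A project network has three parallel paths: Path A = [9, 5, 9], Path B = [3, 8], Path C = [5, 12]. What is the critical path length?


Path A: 9 + 5 + 9 = 23
Path B: 3 + 8 = 11
Path C: 5 + 12 = 17
Critical path = longest = max(23, 11, 17)
= 23 (Path A)


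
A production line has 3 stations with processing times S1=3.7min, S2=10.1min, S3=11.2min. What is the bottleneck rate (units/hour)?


Bottleneck = longest station time
Station times: [3.7, 10.1, 11.2]
Max = 11.2 min
Rate = 60 / 11.2
= 5.36 units/hour (bottleneck: 11.2min)


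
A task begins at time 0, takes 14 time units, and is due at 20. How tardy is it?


Completion = start + processing = 0 + 14 = 14
Tardiness = max(0, C - d) = max(0, 14 - 20)
= max(0, -6)
= 0


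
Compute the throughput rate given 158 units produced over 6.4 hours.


Throughput = units / time
= 158 / 6.4
= 24.7 units/hour


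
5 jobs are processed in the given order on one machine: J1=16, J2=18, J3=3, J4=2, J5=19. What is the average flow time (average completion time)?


Completion times:
  J1: completes at 16
  J2: completes at 34
  J3: completes at 37
  J4: completes at 39
  J5: completes at 58
Sum = 184
Average = 184/5
= 36.80


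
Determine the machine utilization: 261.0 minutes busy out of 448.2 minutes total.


Utilization = busy / total × 100
= 261.0 / 448.2 × 100
= 58.2%


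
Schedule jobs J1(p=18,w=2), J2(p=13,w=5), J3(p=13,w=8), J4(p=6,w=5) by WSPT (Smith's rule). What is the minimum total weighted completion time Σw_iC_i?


WSPT order (by p/w): J4 → J3 → J2 → J1
  J4: C=6, w·C=5×6=30
  J3: C=19, w·C=8×19=152
  J2: C=32, w·C=5×32=160
  J1: C=50, w·C=2×50=100
Σ w·C = 442
= 442


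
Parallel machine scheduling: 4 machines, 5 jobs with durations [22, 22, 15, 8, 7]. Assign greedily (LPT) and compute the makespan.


Jobs (LPT sorted): [22, 22, 15, 8, 7]
Machines: 4
  J=22 → Machine 1 (load: 0+22=22)
  J=22 → Machine 2 (load: 0+22=22)
  J=15 → Machine 3 (load: 0+15=15)
  J=8 → Machine 4 (load: 0+8=8)
  J=7 → Machine 4 (load: 8+7=15)
Machine loads: [22, 22, 15, 15]
Makespan = max = 22 time units


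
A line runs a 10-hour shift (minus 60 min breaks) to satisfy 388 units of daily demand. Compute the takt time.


Available = 10×60 - 60 = 540 min
Takt time = 540 / 388
= 1.39 min/unit


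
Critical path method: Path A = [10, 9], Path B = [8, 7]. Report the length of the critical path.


Path A: 10 + 9 = 19
Path B: 8 + 7 = 15
Critical path = longest = max(19, 15)
= 19 (Path A)


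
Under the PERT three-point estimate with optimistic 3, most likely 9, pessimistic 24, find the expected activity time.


te = (o + 4m + p) / 6
= (3 + 4×9 + 24) / 6
= (3 + 36 + 24) / 6
= 63 / 6
= 10.50


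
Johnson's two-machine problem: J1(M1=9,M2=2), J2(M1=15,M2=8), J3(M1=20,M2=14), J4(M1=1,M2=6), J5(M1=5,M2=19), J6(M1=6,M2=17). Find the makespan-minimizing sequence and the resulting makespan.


Johnson's rule:
Group 1 (M1≤M2, sort by M1): ['J4', 'J5', 'J6']
Group 2 (M1>M2, sort desc M2): ['J3', 'J2', 'J1']
Sequence: J4 → J5 → J6 → J3 → J2 → J1
Makespan calculation:
  J4: M1 done=1, M2 done=7
  J5: M1 done=6, M2 done=26
  J6: M1 done=12, M2 done=43
  J3: M1 done=32, M2 done=57
  J2: M1 done=47, M2 done=65
  J1: M1 done=56, M2 done=67
= Sequence: J4 → J5 → J6 → J3 → J2 → J1, Makespan: 67


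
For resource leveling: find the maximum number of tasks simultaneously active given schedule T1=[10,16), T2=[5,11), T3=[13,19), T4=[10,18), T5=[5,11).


Check each time point for overlaps:
  t=10: 4 tasks active (T1, T2, T4, T5)
Max concurrent = 4


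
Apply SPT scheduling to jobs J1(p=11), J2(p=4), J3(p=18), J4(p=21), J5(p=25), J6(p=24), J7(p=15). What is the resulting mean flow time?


SPT order: J2 → J1 → J7 → J3 → J4 → J6 → J5
Completion times:
  J2: C=4
  J1: C=15
  J7: C=30
  J3: C=48
  J4: C=69
  J6: C=93
  J5: C=118
Sum = 377, n = 7
Mean flow = 377/7
= 53.86


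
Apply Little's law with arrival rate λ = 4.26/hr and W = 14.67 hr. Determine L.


Little's law: L = λ × W
= 4.26 × 14.67
= 62.49


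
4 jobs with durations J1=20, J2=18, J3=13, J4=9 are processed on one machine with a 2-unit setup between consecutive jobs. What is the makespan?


Makespan = Σ processing + (n-1) × setup
= (20 + 18 + 13 + 9) + (4-1)×2
= 60 + 6
= 66 time units


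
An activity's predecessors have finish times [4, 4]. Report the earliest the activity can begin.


ES = max of all predecessor completion times
Predecessors: [4, 4]
ES = max(4, 4)
= 4


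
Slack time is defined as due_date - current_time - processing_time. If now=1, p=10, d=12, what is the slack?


Slack = due - current_time - processing
= 12 - 1 - 10
= 1


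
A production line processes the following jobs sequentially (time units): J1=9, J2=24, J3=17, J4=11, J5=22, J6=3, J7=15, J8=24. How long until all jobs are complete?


Sequential makespan: sum all processing times
= 9 + 24 + 17 + 11 + 22 + 3 + 15 + 24
= 125 time units


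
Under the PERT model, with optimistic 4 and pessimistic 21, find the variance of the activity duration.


σ² = ((p - o) / 6)² = (p - o)² / 36
= (21 - 4)² / 36
= 17² / 36
= 289 / 36
= 8.0278


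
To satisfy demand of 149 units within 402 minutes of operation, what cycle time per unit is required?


Cycle time = available time / demand
= 402 / 149
= 2.70 min/unit


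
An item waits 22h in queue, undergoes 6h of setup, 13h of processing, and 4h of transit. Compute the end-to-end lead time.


Lead time = queue + setup + processing + transit
= 22 + 6 + 13 + 4
= 45 hours


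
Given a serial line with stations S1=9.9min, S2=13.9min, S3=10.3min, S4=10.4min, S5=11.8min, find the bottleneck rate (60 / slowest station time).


Bottleneck = longest station time
Station times: [9.9, 13.9, 10.3, 10.4, 11.8]
Max = 13.9 min
Rate = 60 / 13.9
= 4.32 units/hour (bottleneck: 13.9min)


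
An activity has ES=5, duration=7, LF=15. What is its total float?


EF = ES + duration = 5 + 7 = 12
LS = LF - duration = 15 - 7 = 8
Total Float = LF - EF = 15 - 12
(or LS - ES = 8 - 5)
= 3


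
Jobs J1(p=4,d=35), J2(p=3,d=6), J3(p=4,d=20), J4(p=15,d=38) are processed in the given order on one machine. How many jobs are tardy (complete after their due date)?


Completion vs due date:
  J1: C=4, d=35 → on time
  J2: C=7, d=6 → TARDY
  J3: C=11, d=20 → on time
  J4: C=26, d=38 → on time
Tardy jobs: J2
Count = 1


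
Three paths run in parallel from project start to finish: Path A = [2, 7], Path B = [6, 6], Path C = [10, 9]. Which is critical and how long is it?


Path A: 2 + 7 = 9
Path B: 6 + 6 = 12
Path C: 10 + 9 = 19
Critical path = longest = max(9, 12, 19)
= 19 (Path C)


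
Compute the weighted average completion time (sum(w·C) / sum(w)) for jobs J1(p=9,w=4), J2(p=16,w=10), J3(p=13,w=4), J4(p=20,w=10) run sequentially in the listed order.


Completion times:
  J1: C=9, w×C=4×9=36
  J2: C=25, w×C=10×25=250
  J3: C=38, w×C=4×38=152
  J4: C=58, w×C=10×58=580
Sum w×C = 1018
Sum w = 28
Weighted avg = 1018/28
= 36.36


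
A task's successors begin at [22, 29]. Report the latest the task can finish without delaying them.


LF = min of all successor start times
Successors start at: [22, 29]
LF = min(22, 29)
= 22


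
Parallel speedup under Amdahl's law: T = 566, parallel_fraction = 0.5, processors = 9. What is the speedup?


Amdahl's law: T_p = T × ((1-p) + p/N)
= 566 × ((1-0.5) + 0.5/9)
= 566 × (0.50 + 0.0556)
= 566 × 0.5556
= 314.44
Speedup = 566/314.44
= 1.80×


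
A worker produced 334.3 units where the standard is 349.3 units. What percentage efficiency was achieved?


Efficiency = (actual / standard) × 100
= (334.3 / 349.3) × 100
= 95.7%


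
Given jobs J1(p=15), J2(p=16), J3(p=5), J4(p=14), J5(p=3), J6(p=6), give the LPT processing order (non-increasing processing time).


LPT: sort by longest processing time first
  J2: p=16
  J1: p=15
  J4: p=14
  J6: p=6
  J3: p=5
  J5: p=3
Order: J2 → J1 → J4 → J6 → J3 → J5


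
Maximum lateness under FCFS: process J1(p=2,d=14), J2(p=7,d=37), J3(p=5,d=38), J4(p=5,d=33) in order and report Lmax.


Lateness per job (L = C - d):
  J1: C=2, d=14, L=-12
  J2: C=9, d=37, L=-28
  J3: C=14, d=38, L=-24
  J4: C=19, d=33, L=-14
Lmax = max(-12, -28, -24, -14)
= -12


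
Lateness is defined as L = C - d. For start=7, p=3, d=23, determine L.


Completion = 7 + 3 = 10
Lateness = C - d = 10 - 23
= -13


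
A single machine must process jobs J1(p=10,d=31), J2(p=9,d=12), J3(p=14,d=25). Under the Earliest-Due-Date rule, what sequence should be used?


EDD: sort by earliest due date
  J2: d=12, p=9
  J3: d=25, p=14
  J1: d=31, p=10
Order: J2 → J3 → J1


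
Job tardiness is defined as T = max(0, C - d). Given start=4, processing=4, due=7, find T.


Completion = start + processing = 4 + 4 = 8
Tardiness = max(0, C - d) = max(0, 8 - 7)
= max(0, 1)
= 1


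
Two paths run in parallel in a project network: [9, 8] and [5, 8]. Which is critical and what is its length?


Path A: 9 + 8 = 17
Path B: 5 + 8 = 13
Critical path = longest = max(17, 13)
= 17 (Path A)


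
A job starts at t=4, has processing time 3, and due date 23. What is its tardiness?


Completion = start + processing = 4 + 3 = 7
Tardiness = max(0, C - d) = max(0, 7 - 23)
= max(0, -16)
= 0


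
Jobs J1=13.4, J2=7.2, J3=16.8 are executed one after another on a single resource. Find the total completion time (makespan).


Sequential makespan: sum all processing times
= 13.4 + 7.2 + 16.8
= 37.4 time units


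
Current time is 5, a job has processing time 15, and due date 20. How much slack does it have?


Slack = due - current_time - processing
= 20 - 5 - 15
= 0


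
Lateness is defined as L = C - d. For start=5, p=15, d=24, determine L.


Completion = 5 + 15 = 20
Lateness = C - d = 20 - 24
= -4


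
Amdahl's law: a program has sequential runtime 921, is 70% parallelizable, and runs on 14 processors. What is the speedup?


Amdahl's law: T_p = T × ((1-p) + p/N)
= 921 × ((1-0.7) + 0.7/14)
= 921 × (0.30 + 0.0500)
= 921 × 0.3500
= 322.35
Speedup = 921/322.35
= 2.86×


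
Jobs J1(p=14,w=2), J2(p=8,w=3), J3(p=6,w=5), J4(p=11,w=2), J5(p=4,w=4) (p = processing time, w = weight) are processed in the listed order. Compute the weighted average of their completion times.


Completion times:
  J1: C=14, w×C=2×14=28
  J2: C=22, w×C=3×22=66
  J3: C=28, w×C=5×28=140
  J4: C=39, w×C=2×39=78
  J5: C=43, w×C=4×43=172
Sum w×C = 484
Sum w = 16
Weighted avg = 484/16
= 30.25


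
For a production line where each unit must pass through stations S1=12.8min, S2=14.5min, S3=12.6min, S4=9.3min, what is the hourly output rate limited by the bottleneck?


Bottleneck = longest station time
Station times: [12.8, 14.5, 12.6, 9.3]
Max = 14.5 min
Rate = 60 / 14.5
= 4.14 units/hour (bottleneck: 14.5min)


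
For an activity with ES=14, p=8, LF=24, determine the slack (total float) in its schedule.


EF = ES + duration = 14 + 8 = 22
LS = LF - duration = 24 - 8 = 16
Total Float = LF - EF = 24 - 22
(or LS - ES = 16 - 14)
= 2


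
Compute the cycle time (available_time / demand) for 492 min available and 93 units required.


Cycle time = available time / demand
= 492 / 93
= 5.29 min/unit


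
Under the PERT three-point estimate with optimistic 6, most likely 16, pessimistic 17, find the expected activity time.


te = (o + 4m + p) / 6
= (6 + 4×16 + 17) / 6
= (6 + 64 + 17) / 6
= 87 / 6
= 14.50


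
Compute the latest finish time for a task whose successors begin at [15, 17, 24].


LF = min of all successor start times
Successors start at: [15, 17, 24]
LF = min(15, 17, 24)
= 15


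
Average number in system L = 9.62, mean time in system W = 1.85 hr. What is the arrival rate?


Little's law: L = λW → λ = L / W
= 9.62 / 1.85
= 5.20 per hour


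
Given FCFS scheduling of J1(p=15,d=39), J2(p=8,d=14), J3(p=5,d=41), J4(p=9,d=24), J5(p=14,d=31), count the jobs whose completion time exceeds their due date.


Completion vs due date:
  J1: C=15, d=39 → on time
  J2: C=23, d=14 → TARDY
  J3: C=28, d=41 → on time
  J4: C=37, d=24 → TARDY
  J5: C=51, d=31 → TARDY
Tardy jobs: J2, J4, J5
Count = 3


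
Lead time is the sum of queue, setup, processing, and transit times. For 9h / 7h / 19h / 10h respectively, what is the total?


Lead time = queue + setup + processing + transit
= 9 + 7 + 19 + 10
= 45 hours


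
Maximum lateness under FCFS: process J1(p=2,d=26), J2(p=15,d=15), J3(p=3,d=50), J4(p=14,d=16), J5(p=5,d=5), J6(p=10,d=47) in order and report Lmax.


Lateness per job (L = C - d):
  J1: C=2, d=26, L=-24
  J2: C=17, d=15, L=2
  J3: C=20, d=50, L=-30
  J4: C=34, d=16, L=18
  J5: C=39, d=5, L=34
  J6: C=49, d=47, L=2
Lmax = max(-24, 2, -30, 18, 34, 2)
= 34


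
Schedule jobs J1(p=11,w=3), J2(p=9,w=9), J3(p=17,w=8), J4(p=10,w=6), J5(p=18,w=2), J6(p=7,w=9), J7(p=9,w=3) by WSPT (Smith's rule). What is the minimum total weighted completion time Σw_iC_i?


WSPT order (by p/w): J6 → J2 → J4 → J3 → J7 → J1 → J5
  J6: C=7, w·C=9×7=63
  J2: C=16, w·C=9×16=144
  J4: C=26, w·C=6×26=156
  J3: C=43, w·C=8×43=344
  J7: C=52, w·C=3×52=156
  J1: C=63, w·C=3×63=189
  J5: C=81, w·C=2×81=162
Σ w·C = 1214
= 1214


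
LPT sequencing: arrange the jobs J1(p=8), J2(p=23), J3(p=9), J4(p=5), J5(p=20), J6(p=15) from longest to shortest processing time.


LPT: sort by longest processing time first
  J2: p=23
  J5: p=20
  J6: p=15
  J3: p=9
  J1: p=8
  J4: p=5
Order: J2 → J5 → J6 → J3 → J1 → J4


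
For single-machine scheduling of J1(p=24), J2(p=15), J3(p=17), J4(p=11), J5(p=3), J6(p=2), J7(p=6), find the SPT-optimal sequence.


SPT: sort by shortest processing time
  J6: p=2
  J5: p=3
  J7: p=6
  J4: p=11
  J2: p=15
  J3: p=17
  J1: p=24
Order: J6 → J5 → J7 → J4 → J2 → J3 → J1


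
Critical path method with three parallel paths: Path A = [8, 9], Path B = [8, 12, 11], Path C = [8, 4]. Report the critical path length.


Path A: 8 + 9 = 17
Path B: 8 + 12 + 11 = 31
Path C: 8 + 4 = 12
Critical path = longest = max(17, 31, 12)
= 31 (Path B)


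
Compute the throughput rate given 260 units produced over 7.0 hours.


Throughput = units / time
= 260 / 7.0
= 37.1 units/hour


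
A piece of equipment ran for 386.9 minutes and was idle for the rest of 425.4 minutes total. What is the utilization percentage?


Utilization = busy / total × 100
= 386.9 / 425.4 × 100
= 90.9%


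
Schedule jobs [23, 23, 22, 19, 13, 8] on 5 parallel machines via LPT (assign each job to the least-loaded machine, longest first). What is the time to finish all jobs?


Jobs (LPT sorted): [23, 23, 22, 19, 13, 8]
Machines: 5
  J=23 → Machine 1 (load: 0+23=23)
  J=23 → Machine 2 (load: 0+23=23)
  J=22 → Machine 3 (load: 0+22=22)
  J=19 → Machine 4 (load: 0+19=19)
  J=13 → Machine 5 (load: 0+13=13)
  J=8 → Machine 5 (load: 13+8=21)
Machine loads: [23, 23, 22, 19, 21]
Makespan = max = 23 time units


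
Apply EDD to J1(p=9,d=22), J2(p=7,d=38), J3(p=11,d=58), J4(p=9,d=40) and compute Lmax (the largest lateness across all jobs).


EDD order: J1 → J2 → J4 → J3
Completion and lateness:
  J1: C=9, d=22, L=9-22=-13
  J2: C=16, d=38, L=16-38=-22
  J4: C=25, d=40, L=25-40=-15
  J3: C=36, d=58, L=36-58=-22
Lmax = max(-13, -22, -15, -22)
= -13


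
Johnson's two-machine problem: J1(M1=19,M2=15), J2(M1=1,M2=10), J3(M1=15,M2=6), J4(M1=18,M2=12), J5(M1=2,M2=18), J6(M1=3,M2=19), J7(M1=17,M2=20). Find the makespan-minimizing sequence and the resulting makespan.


Johnson's rule:
Group 1 (M1≤M2, sort by M1): ['J2', 'J5', 'J6', 'J7']
Group 2 (M1>M2, sort desc M2): ['J1', 'J4', 'J3']
Sequence: J2 → J5 → J6 → J7 → J1 → J4 → J3
Makespan calculation:
  J2: M1 done=1, M2 done=11
  J5: M1 done=3, M2 done=29
  J6: M1 done=6, M2 done=48
  J7: M1 done=23, M2 done=68
  J1: M1 done=42, M2 done=83
  J4: M1 done=60, M2 done=95
  J3: M1 done=75, M2 done=101
= Sequence: J2 → J5 → J6 → J7 → J1 → J4 → J3, Makespan: 101


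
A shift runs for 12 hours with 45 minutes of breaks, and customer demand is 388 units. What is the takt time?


Available = 12×60 - 45 = 675 min
Takt time = 675 / 388
= 1.74 min/unit


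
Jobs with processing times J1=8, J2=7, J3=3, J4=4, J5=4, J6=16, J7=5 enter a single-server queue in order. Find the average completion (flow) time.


Completion times:
  J1: completes at 8
  J2: completes at 15
  J3: completes at 18
  J4: completes at 22
  J5: completes at 26
  J6: completes at 42
  J7: completes at 47
Sum = 178
Average = 178/7
= 25.43


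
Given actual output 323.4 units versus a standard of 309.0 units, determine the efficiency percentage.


Efficiency = (actual / standard) × 100
= (323.4 / 309.0) × 100
= 104.7%


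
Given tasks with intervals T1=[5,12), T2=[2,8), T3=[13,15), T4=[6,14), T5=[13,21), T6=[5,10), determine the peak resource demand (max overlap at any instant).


Check each time point for overlaps:
  t=6: 4 tasks active (T1, T2, T4, T6)
Max concurrent = 4


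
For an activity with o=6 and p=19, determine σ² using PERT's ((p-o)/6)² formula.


σ² = ((p - o) / 6)² = (p - o)² / 36
= (19 - 6)² / 36
= 13² / 36
= 169 / 36
= 4.6944


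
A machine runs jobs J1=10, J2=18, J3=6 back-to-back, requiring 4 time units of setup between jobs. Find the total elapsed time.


Makespan = Σ processing + (n-1) × setup
= (10 + 18 + 6) + (3-1)×4
= 34 + 8
= 42 time units


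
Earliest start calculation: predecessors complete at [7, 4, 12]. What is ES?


ES = max of all predecessor completion times
Predecessors: [7, 4, 12]
ES = max(7, 4, 12)
= 12


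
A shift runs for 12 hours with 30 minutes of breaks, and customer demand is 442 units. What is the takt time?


Available = 12×60 - 30 = 690 min
Takt time = 690 / 442
= 1.56 min/unit


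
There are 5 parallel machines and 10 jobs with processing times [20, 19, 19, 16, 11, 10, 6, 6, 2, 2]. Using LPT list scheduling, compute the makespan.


Jobs (LPT sorted): [20, 19, 19, 16, 11, 10, 6, 6, 2, 2]
Machines: 5
  J=20 → Machine 1 (load: 0+20=20)
  J=19 → Machine 2 (load: 0+19=19)
  J=19 → Machine 3 (load: 0+19=19)
  J=16 → Machine 4 (load: 0+16=16)
  J=11 → Machine 5 (load: 0+11=11)
  J=10 → Machine 5 (load: 11+10=21)
  J=6 → Machine 4 (load: 16+6=22)
  J=6 → Machine 2 (load: 19+6=25)
  J=2 → Machine 3 (load: 19+2=21)
  J=2 → Machine 1 (load: 20+2=22)
Machine loads: [22, 25, 21, 22, 21]
Makespan = max = 25 time units


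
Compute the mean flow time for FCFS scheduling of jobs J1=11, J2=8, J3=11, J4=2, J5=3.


Completion times:
  J1: completes at 11
  J2: completes at 19
  J3: completes at 30
  J4: completes at 32
  J5: completes at 35
Sum = 127
Average = 127/5
= 25.40


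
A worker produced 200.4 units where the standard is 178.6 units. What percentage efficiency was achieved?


Efficiency = (actual / standard) × 100
= (200.4 / 178.6) × 100
= 112.2%


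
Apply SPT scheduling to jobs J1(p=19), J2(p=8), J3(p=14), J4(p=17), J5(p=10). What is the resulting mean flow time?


SPT order: J2 → J5 → J3 → J4 → J1
Completion times:
  J2: C=8
  J5: C=18
  J3: C=32
  J4: C=49
  J1: C=68
Sum = 175, n = 5
Mean flow = 175/5
= 35.00


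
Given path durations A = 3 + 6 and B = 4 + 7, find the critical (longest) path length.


Path A: 3 + 6 = 9
Path B: 4 + 7 = 11
Critical path = longest = max(9, 11)
= 11 (Path B)


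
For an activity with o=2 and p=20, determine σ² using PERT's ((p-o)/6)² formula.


σ² = ((p - o) / 6)² = (p - o)² / 36
= (20 - 2)² / 36
= 18² / 36
= 324 / 36
= 9.0000


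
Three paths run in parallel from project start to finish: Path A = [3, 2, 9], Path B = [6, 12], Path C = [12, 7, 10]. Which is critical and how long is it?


Path A: 3 + 2 + 9 = 14
Path B: 6 + 12 = 18
Path C: 12 + 7 + 10 = 29
Critical path = longest = max(14, 18, 29)
= 29 (Path C)


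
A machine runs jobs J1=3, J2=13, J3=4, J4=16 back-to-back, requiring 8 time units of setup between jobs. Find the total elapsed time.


Makespan = Σ processing + (n-1) × setup
= (3 + 13 + 4 + 16) + (4-1)×8
= 36 + 24
= 60 time units


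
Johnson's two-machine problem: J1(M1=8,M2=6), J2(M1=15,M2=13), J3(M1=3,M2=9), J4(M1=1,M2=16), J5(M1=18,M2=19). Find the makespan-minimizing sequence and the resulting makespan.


Johnson's rule:
Group 1 (M1≤M2, sort by M1): ['J4', 'J3', 'J5']
Group 2 (M1>M2, sort desc M2): ['J2', 'J1']
Sequence: J4 → J3 → J5 → J2 → J1
Makespan calculation:
  J4: M1 done=1, M2 done=17
  J3: M1 done=4, M2 done=26
  J5: M1 done=22, M2 done=45
  J2: M1 done=37, M2 done=58
  J1: M1 done=45, M2 done=64
= Sequence: J4 → J3 → J5 → J2 → J1, Makespan: 64


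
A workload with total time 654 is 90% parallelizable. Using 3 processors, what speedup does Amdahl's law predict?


Amdahl's law: T_p = T × ((1-p) + p/N)
= 654 × ((1-0.9) + 0.9/3)
= 654 × (0.10 + 0.3000)
= 654 × 0.4000
= 261.60
Speedup = 654/261.60
= 2.50×


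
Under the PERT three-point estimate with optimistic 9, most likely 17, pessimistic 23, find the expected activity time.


te = (o + 4m + p) / 6
= (9 + 4×17 + 23) / 6
= (9 + 68 + 23) / 6
= 100 / 6
= 16.67


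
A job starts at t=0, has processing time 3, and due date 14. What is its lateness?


Completion = 0 + 3 = 3
Lateness = C - d = 3 - 14
= -11


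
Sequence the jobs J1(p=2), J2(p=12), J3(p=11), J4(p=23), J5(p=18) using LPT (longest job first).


LPT: sort by longest processing time first
  J4: p=23
  J5: p=18
  J2: p=12
  J3: p=11
  J1: p=2
Order: J4 → J5 → J2 → J3 → J1


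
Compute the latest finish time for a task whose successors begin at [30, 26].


LF = min of all successor start times
Successors start at: [30, 26]
LF = min(30, 26)
= 26


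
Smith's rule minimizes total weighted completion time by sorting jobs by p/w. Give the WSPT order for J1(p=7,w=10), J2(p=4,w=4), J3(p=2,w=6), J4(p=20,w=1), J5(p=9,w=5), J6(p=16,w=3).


WSPT (Smith's rule): sort by p/w ascending
  J3: p/w = 2/6 = 0.333
  J1: p/w = 7/10 = 0.700
  J2: p/w = 4/4 = 1.000
  J5: p/w = 9/5 = 1.800
  J6: p/w = 16/3 = 5.333
  J4: p/w = 20/1 = 20.000
Order: J3 → J1 → J2 → J5 → J6 → J4


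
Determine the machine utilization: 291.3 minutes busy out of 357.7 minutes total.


Utilization = busy / total × 100
= 291.3 / 357.7 × 100
= 81.4%


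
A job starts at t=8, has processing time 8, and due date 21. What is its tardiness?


Completion = start + processing = 8 + 8 = 16
Tardiness = max(0, C - d) = max(0, 16 - 21)
= max(0, -5)
= 0


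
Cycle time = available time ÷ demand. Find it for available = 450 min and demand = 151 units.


Cycle time = available time / demand
= 450 / 151
= 2.98 min/unit


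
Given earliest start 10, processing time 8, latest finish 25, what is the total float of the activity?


EF = ES + duration = 10 + 8 = 18
LS = LF - duration = 25 - 8 = 17
Total Float = LF - EF = 25 - 18
(or LS - ES = 17 - 10)
= 7


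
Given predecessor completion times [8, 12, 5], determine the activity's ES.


ES = max of all predecessor completion times
Predecessors: [8, 12, 5]
ES = max(8, 12, 5)
= 12


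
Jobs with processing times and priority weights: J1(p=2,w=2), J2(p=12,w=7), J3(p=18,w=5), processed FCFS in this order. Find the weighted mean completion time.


Completion times:
  J1: C=2, w×C=2×2=4
  J2: C=14, w×C=7×14=98
  J3: C=32, w×C=5×32=160
Sum w×C = 262
Sum w = 14
Weighted avg = 262/14
= 18.71


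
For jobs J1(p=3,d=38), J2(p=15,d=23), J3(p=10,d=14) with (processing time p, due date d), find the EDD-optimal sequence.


EDD: sort by earliest due date
  J3: d=14, p=10
  J2: d=23, p=15
  J1: d=38, p=3
Order: J3 → J2 → J1


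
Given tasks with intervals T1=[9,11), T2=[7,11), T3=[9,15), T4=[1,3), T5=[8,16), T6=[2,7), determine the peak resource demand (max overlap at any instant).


Check each time point for overlaps:
  t=9: 4 tasks active (T1, T2, T3, T5)
Max concurrent = 4


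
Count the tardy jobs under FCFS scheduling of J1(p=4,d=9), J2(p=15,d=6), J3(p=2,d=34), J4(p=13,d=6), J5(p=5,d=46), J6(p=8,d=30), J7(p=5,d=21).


Completion vs due date:
  J1: C=4, d=9 → on time
  J2: C=19, d=6 → TARDY
  J3: C=21, d=34 → on time
  J4: C=34, d=6 → TARDY
  J5: C=39, d=46 → on time
  J6: C=47, d=30 → TARDY
  J7: C=52, d=21 → TARDY
Tardy jobs: J2, J4, J6, J7
Count = 4


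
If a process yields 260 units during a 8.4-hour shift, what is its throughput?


Throughput = units / time
= 260 / 8.4
= 31.0 units/hour


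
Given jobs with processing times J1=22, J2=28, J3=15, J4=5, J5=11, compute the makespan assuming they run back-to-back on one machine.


Sequential makespan: sum all processing times
= 22 + 28 + 15 + 5 + 11
= 81 time units


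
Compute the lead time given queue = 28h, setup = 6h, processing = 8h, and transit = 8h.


Lead time = queue + setup + processing + transit
= 28 + 6 + 8 + 8
= 50 hours


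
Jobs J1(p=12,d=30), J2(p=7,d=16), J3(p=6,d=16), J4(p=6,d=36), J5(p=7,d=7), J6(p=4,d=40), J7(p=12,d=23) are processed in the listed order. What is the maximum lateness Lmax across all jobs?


Lateness per job (L = C - d):
  J1: C=12, d=30, L=-18
  J2: C=19, d=16, L=3
  J3: C=25, d=16, L=9
  J4: C=31, d=36, L=-5
  J5: C=38, d=7, L=31
  J6: C=42, d=40, L=2
  J7: C=54, d=23, L=31
Lmax = max(-18, 3, 9, -5, 31, 2, 31)
= 31


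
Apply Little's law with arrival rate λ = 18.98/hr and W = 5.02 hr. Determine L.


Little's law: L = λ × W
= 18.98 × 5.02
= 95.28


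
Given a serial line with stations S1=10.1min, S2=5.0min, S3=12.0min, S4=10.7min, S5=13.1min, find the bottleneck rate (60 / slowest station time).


Bottleneck = longest station time
Station times: [10.1, 5.0, 12.0, 10.7, 13.1]
Max = 13.1 min
Rate = 60 / 13.1
= 4.58 units/hour (bottleneck: 13.1min)


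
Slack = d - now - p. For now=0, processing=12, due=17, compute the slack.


Slack = due - current_time - processing
= 17 - 0 - 12
= 5


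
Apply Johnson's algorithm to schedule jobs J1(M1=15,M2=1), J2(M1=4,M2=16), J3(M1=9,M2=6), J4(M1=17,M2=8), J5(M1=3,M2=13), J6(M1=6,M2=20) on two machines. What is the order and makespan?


Johnson's rule:
Group 1 (M1≤M2, sort by M1): ['J5', 'J2', 'J6']
Group 2 (M1>M2, sort desc M2): ['J4', 'J3', 'J1']
Sequence: J5 → J2 → J6 → J4 → J3 → J1
Makespan calculation:
  J5: M1 done=3, M2 done=16
  J2: M1 done=7, M2 done=32
  J6: M1 done=13, M2 done=52
  J4: M1 done=30, M2 done=60
  J3: M1 done=39, M2 done=66
  J1: M1 done=54, M2 done=67
= Sequence: J5 → J2 → J6 → J4 → J3 → J1, Makespan: 67


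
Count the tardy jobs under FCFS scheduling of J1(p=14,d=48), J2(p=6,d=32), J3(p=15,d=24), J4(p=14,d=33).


Completion vs due date:
  J1: C=14, d=48 → on time
  J2: C=20, d=32 → on time
  J3: C=35, d=24 → TARDY
  J4: C=49, d=33 → TARDY
Tardy jobs: J3, J4
Count = 2


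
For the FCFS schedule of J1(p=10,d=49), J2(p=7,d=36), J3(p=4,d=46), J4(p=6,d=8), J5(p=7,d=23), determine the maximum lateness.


Lateness per job (L = C - d):
  J1: C=10, d=49, L=-39
  J2: C=17, d=36, L=-19
  J3: C=21, d=46, L=-25
  J4: C=27, d=8, L=19
  J5: C=34, d=23, L=11
Lmax = max(-39, -19, -25, 19, 11)
= 19


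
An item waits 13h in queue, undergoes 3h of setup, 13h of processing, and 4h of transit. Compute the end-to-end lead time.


Lead time = queue + setup + processing + transit
= 13 + 3 + 13 + 4
= 33 hours


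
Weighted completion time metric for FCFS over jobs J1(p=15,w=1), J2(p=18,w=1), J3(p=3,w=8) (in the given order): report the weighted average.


Completion times:
  J1: C=15, w×C=1×15=15
  J2: C=33, w×C=1×33=33
  J3: C=36, w×C=8×36=288
Sum w×C = 336
Sum w = 10
Weighted avg = 336/10
= 33.60


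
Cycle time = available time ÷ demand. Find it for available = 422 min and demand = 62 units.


Cycle time = available time / demand
= 422 / 62
= 6.81 min/unit


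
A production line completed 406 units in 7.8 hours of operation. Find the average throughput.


Throughput = units / time
= 406 / 7.8
= 52.1 units/hour


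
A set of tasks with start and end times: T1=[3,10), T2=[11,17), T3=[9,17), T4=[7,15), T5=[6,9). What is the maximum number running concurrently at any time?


Check each time point for overlaps:
  t=7: 3 tasks active (T1, T4, T5)
Max concurrent = 3


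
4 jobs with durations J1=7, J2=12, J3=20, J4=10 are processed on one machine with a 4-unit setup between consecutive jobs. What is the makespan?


Makespan = Σ processing + (n-1) × setup
= (7 + 12 + 20 + 10) + (4-1)×4
= 49 + 12
= 61 time units


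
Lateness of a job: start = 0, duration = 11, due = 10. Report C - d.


Completion = 0 + 11 = 11
Lateness = C - d = 11 - 10
= 1


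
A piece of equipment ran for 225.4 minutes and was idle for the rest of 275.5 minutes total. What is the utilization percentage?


Utilization = busy / total × 100
= 225.4 / 275.5 × 100
= 81.8%


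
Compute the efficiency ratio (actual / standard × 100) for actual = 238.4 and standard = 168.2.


Efficiency = (actual / standard) × 100
= (238.4 / 168.2) × 100
= 141.7%


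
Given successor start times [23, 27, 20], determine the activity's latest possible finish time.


LF = min of all successor start times
Successors start at: [23, 27, 20]
LF = min(23, 27, 20)
= 20


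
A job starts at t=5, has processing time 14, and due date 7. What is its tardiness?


Completion = start + processing = 5 + 14 = 19
Tardiness = max(0, C - d) = max(0, 19 - 7)
= max(0, 12)
= 12


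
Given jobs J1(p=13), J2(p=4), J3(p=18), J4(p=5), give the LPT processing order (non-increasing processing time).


LPT: sort by longest processing time first
  J3: p=18
  J1: p=13
  J4: p=5
  J2: p=4
Order: J3 → J1 → J4 → J2


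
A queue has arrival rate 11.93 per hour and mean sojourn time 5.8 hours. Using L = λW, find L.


Little's law: L = λ × W
= 11.93 × 5.8
= 69.19


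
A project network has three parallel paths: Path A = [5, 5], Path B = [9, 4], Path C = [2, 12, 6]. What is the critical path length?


Path A: 5 + 5 = 10
Path B: 9 + 4 = 13
Path C: 2 + 12 + 6 = 20
Critical path = longest = max(10, 13, 20)
= 20 (Path C)


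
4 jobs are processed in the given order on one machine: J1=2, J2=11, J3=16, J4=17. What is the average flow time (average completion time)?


Completion times:
  J1: completes at 2
  J2: completes at 13
  J3: completes at 29
  J4: completes at 46
Sum = 90
Average = 90/4
= 22.50


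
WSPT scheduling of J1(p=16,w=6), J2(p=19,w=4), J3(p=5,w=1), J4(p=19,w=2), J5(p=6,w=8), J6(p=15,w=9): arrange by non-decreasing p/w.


WSPT (Smith's rule): sort by p/w ascending
  J5: p/w = 6/8 = 0.750
  J6: p/w = 15/9 = 1.667
  J1: p/w = 16/6 = 2.667
  J2: p/w = 19/4 = 4.750
  J3: p/w = 5/1 = 5.000
  J4: p/w = 19/2 = 9.500
Order: J5 → J6 → J1 → J2 → J3 → J4


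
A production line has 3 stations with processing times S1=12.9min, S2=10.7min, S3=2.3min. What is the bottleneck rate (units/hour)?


Bottleneck = longest station time
Station times: [12.9, 10.7, 2.3]
Max = 12.9 min
Rate = 60 / 12.9
= 4.65 units/hour (bottleneck: 12.9min)


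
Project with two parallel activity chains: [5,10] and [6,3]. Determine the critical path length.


Path A: 5 + 10 = 15
Path B: 6 + 3 = 9
Critical path = longest = max(15, 9)
= 15 (Path A)


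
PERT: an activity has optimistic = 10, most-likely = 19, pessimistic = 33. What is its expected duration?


te = (o + 4m + p) / 6
= (10 + 4×19 + 33) / 6
= (10 + 76 + 33) / 6
= 119 / 6
= 19.83


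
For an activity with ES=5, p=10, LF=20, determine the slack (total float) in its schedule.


EF = ES + duration = 5 + 10 = 15
LS = LF - duration = 20 - 10 = 10
Total Float = LF - EF = 20 - 15
(or LS - ES = 10 - 5)
= 5


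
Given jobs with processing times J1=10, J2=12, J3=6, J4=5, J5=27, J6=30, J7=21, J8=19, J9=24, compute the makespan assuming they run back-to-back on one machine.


Sequential makespan: sum all processing times
= 10 + 12 + 6 + 5 + 27 + 30 + 21 + 19 + 24
= 154 time units


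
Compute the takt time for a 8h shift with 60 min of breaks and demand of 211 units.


Available = 8×60 - 60 = 420 min
Takt time = 420 / 211
= 1.99 min/unit


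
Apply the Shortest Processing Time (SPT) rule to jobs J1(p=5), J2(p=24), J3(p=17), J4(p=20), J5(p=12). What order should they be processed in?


SPT: sort by shortest processing time
  J1: p=5
  J5: p=12
  J3: p=17
  J4: p=20
  J2: p=24
Order: J1 → J5 → J3 → J4 → J2


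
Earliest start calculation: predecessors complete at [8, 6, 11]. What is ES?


ES = max of all predecessor completion times
Predecessors: [8, 6, 11]
ES = max(8, 6, 11)
= 11


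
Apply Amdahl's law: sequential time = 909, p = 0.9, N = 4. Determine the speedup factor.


Amdahl's law: T_p = T × ((1-p) + p/N)
= 909 × ((1-0.9) + 0.9/4)
= 909 × (0.10 + 0.2250)
= 909 × 0.3250
= 295.42
Speedup = 909/295.42
= 3.08×


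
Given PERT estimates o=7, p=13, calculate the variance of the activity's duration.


σ² = ((p - o) / 6)² = (p - o)² / 36
= (13 - 7)² / 36
= 6² / 36
= 36 / 36
= 1.0000


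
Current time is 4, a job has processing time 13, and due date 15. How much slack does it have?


Slack = due - current_time - processing
= 15 - 4 - 13
= -2


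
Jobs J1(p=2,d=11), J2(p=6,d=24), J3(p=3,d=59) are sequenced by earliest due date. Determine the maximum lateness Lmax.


EDD order: J1 → J2 → J3
Completion and lateness:
  J1: C=2, d=11, L=2-11=-9
  J2: C=8, d=24, L=8-24=-16
  J3: C=11, d=59, L=11-59=-48
Lmax = max(-9, -16, -48)
= -9


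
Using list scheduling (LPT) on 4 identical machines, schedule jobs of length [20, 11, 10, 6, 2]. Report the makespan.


Jobs (LPT sorted): [20, 11, 10, 6, 2]
Machines: 4
  J=20 → Machine 1 (load: 0+20=20)
  J=11 → Machine 2 (load: 0+11=11)
  J=10 → Machine 3 (load: 0+10=10)
  J=6 → Machine 4 (load: 0+6=6)
  J=2 → Machine 4 (load: 6+2=8)
Machine loads: [20, 11, 10, 8]
Makespan = max = 20 time units


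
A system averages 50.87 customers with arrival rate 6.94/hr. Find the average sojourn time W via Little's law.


Little's law: L = λW → W = L / λ
= 50.87 / 6.94
= 7.33 hours


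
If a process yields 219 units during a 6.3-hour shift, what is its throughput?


Throughput = units / time
= 219 / 6.3
= 34.8 units/hour


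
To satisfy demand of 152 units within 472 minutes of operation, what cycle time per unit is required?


Cycle time = available time / demand
= 472 / 152
= 3.11 min/unit


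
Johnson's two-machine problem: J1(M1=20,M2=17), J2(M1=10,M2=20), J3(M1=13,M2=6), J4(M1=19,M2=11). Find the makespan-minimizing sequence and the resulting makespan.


Johnson's rule:
Group 1 (M1≤M2, sort by M1): ['J2']
Group 2 (M1>M2, sort desc M2): ['J1', 'J4', 'J3']
Sequence: J2 → J1 → J4 → J3
Makespan calculation:
  J2: M1 done=10, M2 done=30
  J1: M1 done=30, M2 done=47
  J4: M1 done=49, M2 done=60
  J3: M1 done=62, M2 done=68
= Sequence: J2 → J1 → J4 → J3, Makespan: 68


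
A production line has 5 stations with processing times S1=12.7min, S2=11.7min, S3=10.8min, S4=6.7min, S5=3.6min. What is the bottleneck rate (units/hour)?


Bottleneck = longest station time
Station times: [12.7, 11.7, 10.8, 6.7, 3.6]
Max = 12.7 min
Rate = 60 / 12.7
= 4.72 units/hour (bottleneck: 12.7min)


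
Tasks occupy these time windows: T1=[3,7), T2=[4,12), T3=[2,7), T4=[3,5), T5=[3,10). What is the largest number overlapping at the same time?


Check each time point for overlaps:
  t=4: 5 tasks active (T1, T2, T3, T4, T5)
Max concurrent = 5


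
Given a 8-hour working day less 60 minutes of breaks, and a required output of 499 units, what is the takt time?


Available = 8×60 - 60 = 420 min
Takt time = 420 / 499
= 0.84 min/unit


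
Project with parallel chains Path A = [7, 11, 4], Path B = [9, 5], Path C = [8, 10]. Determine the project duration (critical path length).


Path A: 7 + 11 + 4 = 22
Path B: 9 + 5 = 14
Path C: 8 + 10 = 18
Critical path = longest = max(22, 14, 18)
= 22 (Path A)


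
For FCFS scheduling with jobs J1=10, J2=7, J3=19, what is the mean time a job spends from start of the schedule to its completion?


Completion times:
  J1: completes at 10
  J2: completes at 17
  J3: completes at 36
Sum = 63
Average = 63/3
= 21.00


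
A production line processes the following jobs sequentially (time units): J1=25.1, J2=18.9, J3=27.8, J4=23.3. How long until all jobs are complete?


Sequential makespan: sum all processing times
= 25.1 + 18.9 + 27.8 + 23.3
= 95.1 time units


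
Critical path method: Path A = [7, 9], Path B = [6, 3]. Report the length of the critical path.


Path A: 7 + 9 = 16
Path B: 6 + 3 = 9
Critical path = longest = max(16, 9)
= 16 (Path A)


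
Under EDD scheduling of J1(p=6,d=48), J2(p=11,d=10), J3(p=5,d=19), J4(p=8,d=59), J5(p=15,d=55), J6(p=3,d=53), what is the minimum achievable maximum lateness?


EDD order: J2 → J3 → J1 → J6 → J5 → J4
Completion and lateness:
  J2: C=11, d=10, L=11-10=1
  J3: C=16, d=19, L=16-19=-3
  J1: C=22, d=48, L=22-48=-26
  J6: C=25, d=53, L=25-53=-28
  J5: C=40, d=55, L=40-55=-15
  J4: C=48, d=59, L=48-59=-11
Lmax = max(1, -3, -26, -28, -15, -11)
= 1


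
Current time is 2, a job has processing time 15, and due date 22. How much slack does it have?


Slack = due - current_time - processing
= 22 - 2 - 15
= 5


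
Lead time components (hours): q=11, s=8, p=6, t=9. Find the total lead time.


Lead time = queue + setup + processing + transit
= 11 + 8 + 6 + 9
= 34 hours


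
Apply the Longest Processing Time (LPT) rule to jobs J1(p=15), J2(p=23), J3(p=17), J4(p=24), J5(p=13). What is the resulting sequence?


LPT: sort by longest processing time first
  J4: p=24
  J2: p=23
  J3: p=17
  J1: p=15
  J5: p=13
Order: J4 → J2 → J3 → J1 → J5


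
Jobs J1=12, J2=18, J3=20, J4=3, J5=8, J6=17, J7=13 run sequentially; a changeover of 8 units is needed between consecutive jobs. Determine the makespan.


Makespan = Σ processing + (n-1) × setup
= (12 + 18 + 20 + 3 + 8 + 17 + 13) + (7-1)×8
= 91 + 48
= 139 time units


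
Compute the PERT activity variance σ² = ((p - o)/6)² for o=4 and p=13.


σ² = ((p - o) / 6)² = (p - o)² / 36
= (13 - 4)² / 36
= 9² / 36
= 81 / 36
= 2.2500


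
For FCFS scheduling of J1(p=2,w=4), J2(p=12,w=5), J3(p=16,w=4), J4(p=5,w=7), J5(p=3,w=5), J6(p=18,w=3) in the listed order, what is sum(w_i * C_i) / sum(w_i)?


Completion times:
  J1: C=2, w×C=4×2=8
  J2: C=14, w×C=5×14=70
  J3: C=30, w×C=4×30=120
  J4: C=35, w×C=7×35=245
  J5: C=38, w×C=5×38=190
  J6: C=56, w×C=3×56=168
Sum w×C = 801
Sum w = 28
Weighted avg = 801/28
= 28.61


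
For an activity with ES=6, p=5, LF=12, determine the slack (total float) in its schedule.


EF = ES + duration = 6 + 5 = 11
LS = LF - duration = 12 - 5 = 7
Total Float = LF - EF = 12 - 11
(or LS - ES = 7 - 6)
= 1


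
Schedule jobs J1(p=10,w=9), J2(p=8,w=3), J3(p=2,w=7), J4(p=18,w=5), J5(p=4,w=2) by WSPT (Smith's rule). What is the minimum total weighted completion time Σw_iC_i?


WSPT order (by p/w): J3 → J1 → J5 → J2 → J4
  J3: C=2, w·C=7×2=14
  J1: C=12, w·C=9×12=108
  J5: C=16, w·C=2×16=32
  J2: C=24, w·C=3×24=72
  J4: C=42, w·C=5×42=210
Σ w·C = 436
= 436
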